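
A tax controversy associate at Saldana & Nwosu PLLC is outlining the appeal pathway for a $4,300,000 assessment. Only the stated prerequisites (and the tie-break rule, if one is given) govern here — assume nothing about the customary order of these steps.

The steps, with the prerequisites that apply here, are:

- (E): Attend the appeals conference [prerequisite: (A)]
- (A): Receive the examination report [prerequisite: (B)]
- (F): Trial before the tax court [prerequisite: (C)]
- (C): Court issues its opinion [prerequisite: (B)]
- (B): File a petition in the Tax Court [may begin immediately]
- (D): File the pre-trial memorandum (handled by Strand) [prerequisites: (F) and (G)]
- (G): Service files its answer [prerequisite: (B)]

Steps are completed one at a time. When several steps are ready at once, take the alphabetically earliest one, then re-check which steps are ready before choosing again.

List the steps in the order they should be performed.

(B), (A), (C), (E), (F), (G), (D)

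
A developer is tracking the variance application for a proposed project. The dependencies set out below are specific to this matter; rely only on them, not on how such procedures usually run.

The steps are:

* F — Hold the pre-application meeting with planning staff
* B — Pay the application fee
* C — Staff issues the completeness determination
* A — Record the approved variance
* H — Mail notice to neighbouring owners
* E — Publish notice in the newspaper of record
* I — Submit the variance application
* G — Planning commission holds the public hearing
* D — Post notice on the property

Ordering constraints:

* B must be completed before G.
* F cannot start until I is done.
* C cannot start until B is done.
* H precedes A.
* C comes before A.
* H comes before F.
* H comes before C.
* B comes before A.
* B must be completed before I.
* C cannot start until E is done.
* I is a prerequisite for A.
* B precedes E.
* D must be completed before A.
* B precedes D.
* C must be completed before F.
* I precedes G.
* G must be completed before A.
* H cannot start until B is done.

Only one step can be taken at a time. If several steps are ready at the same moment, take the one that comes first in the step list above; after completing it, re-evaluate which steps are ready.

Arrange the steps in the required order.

Only B has no prerequisites, so it is first.
Ready: H, E, I and D. H is listed earlier → H.
Now E, I and D have their prerequisites met. E is listed earlier, so E next.
C now also ready, so the ready set is {C, I, D}; C is listed earlier → C.
I and D are both available; I is listed earlier → I.
Now F, G and D have their prerequisites met. F is listed earlier, so F next.
Ready: G and D. G is listed earlier → G.
That leaves D as the only ready step → D.
A is the only step now ready → A.

B, H, E, C, I, F, G, D, A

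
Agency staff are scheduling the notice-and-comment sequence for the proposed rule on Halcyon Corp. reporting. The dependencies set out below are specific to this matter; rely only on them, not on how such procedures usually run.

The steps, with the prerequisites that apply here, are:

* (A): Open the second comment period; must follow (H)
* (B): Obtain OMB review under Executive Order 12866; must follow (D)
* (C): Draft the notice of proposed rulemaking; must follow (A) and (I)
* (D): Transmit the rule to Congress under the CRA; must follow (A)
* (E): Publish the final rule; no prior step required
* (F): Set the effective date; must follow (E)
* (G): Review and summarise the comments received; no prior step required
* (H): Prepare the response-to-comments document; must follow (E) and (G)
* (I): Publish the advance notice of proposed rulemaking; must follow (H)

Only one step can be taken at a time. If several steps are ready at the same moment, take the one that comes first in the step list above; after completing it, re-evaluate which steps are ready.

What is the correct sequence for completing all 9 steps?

(E), (F), (G), (H), (A), (D), (B), (I), (C)

Nothing is required for (E) and (G). (E) is listed earlier → (E) first.
(F) now also ready, so the ready set is {(F), (G)}; (F) is listed earlier → (F).
(G) is the only step now ready → (G).
(H) is the only step now ready → (H).
(A) and (I) are both available; (A) is listed earlier → (A).
(D) now also ready, so the ready set is {(D), (I)}; (D) is listed earlier → (D).
(B) and (I) are both available; (B) is listed earlier → (B).
That leaves (I) as the only ready step → (I).
(C) needed (A) and (I), now all done → (C).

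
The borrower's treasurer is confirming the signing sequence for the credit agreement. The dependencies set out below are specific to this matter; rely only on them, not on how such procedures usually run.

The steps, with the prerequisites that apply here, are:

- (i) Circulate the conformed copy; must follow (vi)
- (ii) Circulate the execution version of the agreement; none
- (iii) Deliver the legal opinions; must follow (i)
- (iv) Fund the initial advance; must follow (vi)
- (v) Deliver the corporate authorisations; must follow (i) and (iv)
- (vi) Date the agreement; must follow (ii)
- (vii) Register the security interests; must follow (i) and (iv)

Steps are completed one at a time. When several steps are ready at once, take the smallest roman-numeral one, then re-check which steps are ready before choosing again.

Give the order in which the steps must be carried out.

(ii) has no prerequisites → (ii) first.
(vi) needed (ii), now all done → (vi).
Now (i) and (iv) have their prerequisites met. (i) has the earlier label, so (i) next.
Now (iii) and (iv) have their prerequisites met. (iii) has the earlier label, so (iii) next.
Next only (iv) has its prerequisites met → (iv).
Ready: (v) and (vii). (v) has the earlier label → (v).
(vii) needed (i) and (iv), now all done → (vii).

(ii), (vi), (i), (iii), (iv), (v), (vii)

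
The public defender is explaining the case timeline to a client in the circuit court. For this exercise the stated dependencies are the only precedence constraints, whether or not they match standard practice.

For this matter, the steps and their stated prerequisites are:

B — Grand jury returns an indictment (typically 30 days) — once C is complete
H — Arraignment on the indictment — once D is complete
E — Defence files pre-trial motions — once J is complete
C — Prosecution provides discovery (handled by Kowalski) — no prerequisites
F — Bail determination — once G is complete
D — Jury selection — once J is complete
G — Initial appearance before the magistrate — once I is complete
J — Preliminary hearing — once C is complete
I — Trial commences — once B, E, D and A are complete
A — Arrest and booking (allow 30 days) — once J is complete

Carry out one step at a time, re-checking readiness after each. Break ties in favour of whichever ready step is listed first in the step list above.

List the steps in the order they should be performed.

C is the only step with nothing outstanding, so it goes first.
Ready: B and J. B is listed earlier → B.
J needed C, now all done → J.
Now E, D and A have their prerequisites met. E is listed earlier, so E next.
Now D and A have their prerequisites met. D is listed earlier, so D next.
H and A are both available; H is listed earlier → H.
That leaves A as the only ready step → A.
Next only I has its prerequisites met → I.
G is the only step now ready → G.
Next only F has its prerequisites met → F.

C → B → J → E → D → H → A → I → G → F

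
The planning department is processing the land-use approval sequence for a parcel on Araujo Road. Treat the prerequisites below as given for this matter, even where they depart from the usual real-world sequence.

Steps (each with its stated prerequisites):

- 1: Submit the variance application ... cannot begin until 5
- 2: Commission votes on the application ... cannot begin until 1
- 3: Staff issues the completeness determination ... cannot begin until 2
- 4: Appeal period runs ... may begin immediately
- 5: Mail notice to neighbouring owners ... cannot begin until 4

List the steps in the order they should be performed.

4 → 5 → 1 → 2 → 3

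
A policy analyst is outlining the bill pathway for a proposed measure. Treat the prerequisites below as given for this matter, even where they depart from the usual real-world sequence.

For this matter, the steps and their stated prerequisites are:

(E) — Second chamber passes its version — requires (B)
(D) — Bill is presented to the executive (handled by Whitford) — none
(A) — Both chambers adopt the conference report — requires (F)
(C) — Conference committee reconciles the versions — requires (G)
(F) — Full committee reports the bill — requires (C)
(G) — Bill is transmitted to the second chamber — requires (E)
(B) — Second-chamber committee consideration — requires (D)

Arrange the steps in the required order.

(D) (B) (E) (G) (C) (F) (A)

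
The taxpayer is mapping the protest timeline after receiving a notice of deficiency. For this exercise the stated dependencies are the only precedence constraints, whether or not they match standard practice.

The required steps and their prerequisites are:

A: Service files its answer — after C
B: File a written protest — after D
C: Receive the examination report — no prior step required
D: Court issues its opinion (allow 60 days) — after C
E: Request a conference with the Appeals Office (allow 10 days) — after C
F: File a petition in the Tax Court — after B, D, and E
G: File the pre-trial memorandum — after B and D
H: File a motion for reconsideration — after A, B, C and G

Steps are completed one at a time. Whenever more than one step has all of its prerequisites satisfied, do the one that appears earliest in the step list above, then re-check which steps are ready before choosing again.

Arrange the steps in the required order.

C → A → D → B → E → F → G → H

Only C has no prerequisites, so it is first.
Ready: A, D and E. A is listed earlier → A.
Now D and E have their prerequisites met. D is listed earlier, so D next.
B now also ready, so the ready set is {B, E}; B is listed earlier → B.
Now E and G have their prerequisites met. E is listed earlier, so E next.
F now also ready, so the ready set is {F, G}; F is listed earlier → F.
G is the only step now ready → G.
Next only H has its prerequisites met → H.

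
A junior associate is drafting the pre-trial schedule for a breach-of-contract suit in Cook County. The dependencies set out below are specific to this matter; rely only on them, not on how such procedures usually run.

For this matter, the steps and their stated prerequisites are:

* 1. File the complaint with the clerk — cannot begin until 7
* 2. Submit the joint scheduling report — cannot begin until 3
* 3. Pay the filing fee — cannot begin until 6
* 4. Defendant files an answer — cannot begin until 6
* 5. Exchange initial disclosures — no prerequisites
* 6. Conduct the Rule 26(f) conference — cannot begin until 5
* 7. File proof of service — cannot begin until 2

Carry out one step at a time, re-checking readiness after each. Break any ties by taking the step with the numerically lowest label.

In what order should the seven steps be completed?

5 6 3 2 4 7 1

Only 5 has no prerequisites, so it is first.
6 is the only step now ready → 6.
Ready: 3 and 4. 3 has the earlier label → 3.
Ready: 2 and 4. 2 has the earlier label → 2.
4 and 7 are both available; 4 has the earlier label → 4.
7 is the only step now ready → 7.
That leaves 1 as the only ready step → 1.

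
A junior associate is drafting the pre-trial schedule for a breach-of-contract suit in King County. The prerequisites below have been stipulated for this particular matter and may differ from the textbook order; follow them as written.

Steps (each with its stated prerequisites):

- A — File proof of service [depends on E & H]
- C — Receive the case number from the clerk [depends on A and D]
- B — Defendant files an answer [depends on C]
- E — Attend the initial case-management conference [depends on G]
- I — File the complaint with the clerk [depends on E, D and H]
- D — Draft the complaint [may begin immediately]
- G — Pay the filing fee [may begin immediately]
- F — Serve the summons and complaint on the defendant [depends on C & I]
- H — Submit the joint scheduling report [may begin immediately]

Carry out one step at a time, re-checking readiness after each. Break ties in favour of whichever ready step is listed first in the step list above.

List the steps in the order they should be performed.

D, G and H have no prerequisites; D is listed earlier, so D is first.
G and H are both available; G is listed earlier → G.
E now also ready, so the ready set is {E, H}; E is listed earlier → E.
Next only H has its prerequisites met → H.
Now A and I have their prerequisites met. A is listed earlier, so A next.
C and I are both available; C is listed earlier → C.
B now also ready, so the ready set is {B, I}; B is listed earlier → B.
That leaves I as the only ready step → I.
F needed C and I, now all done → F.

D, G, E, H, A, C, B, I, F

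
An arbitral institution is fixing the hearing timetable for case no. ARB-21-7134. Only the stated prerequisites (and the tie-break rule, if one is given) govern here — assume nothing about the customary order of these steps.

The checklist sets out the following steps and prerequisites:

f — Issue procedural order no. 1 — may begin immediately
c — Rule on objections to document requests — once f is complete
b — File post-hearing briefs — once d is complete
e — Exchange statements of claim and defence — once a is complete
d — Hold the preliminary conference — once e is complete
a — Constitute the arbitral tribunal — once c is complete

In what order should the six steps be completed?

f → c → a → e → d → b

Only f has no prerequisites, so it is first.
c needed f, now all done → c.
a needed c, now all done → a.
Next only e has its prerequisites met → e.
d needed e, now all done → d.
b needed d, now all done → b.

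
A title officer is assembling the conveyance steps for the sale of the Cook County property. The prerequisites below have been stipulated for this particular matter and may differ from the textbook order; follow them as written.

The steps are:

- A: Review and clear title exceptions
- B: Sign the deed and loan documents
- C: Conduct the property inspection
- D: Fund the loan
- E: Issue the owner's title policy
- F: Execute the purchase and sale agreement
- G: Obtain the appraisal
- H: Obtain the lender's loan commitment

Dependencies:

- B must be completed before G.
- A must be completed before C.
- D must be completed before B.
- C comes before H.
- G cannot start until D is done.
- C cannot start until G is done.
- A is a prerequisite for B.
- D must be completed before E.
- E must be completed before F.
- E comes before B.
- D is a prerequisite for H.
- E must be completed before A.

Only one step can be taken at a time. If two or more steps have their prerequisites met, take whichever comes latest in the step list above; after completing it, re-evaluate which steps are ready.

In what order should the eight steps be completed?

Only D has no prerequisites, so it is first.
E needed D, now all done → E.
F and A are both available; F is listed later → F.
A needed E, now all done → A.
Next only B has its prerequisites met → B.
That leaves G as the only ready step → G.
C needed G and A, now all done → C.
H needed D and C, now all done → H.

D E F A B G C H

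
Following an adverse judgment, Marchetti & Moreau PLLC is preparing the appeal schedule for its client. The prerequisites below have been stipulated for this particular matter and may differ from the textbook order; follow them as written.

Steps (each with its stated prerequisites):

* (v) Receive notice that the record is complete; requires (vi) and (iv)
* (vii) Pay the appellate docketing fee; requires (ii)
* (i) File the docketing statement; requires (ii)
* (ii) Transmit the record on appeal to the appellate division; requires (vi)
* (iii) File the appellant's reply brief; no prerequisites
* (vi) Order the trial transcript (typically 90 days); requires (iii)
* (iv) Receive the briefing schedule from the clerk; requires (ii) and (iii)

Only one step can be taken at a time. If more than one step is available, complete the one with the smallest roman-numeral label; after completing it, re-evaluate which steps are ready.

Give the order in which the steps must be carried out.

(iii), (vi), (ii), (i), (iv), (v), (vii)

Only (iii) has no prerequisites, so it is first.
That leaves (vi) as the only ready step → (vi).
(ii) is the only step now ready → (ii).
(i), (iv) and (vii) are all available; (i) has the earlier label → (i).
(iv) and (vii) are both available; (iv) has the earlier label → (iv).
(v) now also ready, so the ready set is {(v), (vii)}; (v) has the earlier label → (v).
That leaves (vii) as the only ready step → (vii).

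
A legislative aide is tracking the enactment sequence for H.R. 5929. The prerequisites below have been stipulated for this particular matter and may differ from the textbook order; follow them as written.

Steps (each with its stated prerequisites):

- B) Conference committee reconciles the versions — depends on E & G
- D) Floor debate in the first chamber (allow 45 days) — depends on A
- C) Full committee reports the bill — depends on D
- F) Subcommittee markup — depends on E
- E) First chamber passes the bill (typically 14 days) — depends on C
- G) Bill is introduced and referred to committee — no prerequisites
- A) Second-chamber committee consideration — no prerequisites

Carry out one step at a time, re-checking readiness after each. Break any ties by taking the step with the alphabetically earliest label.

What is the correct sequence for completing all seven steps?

A, D, C, E, F, G, B

A and G have no prerequisites; A has the earlier label, so A is first.
D now also ready, so the ready set is {D, G}; D has the earlier label → D.
C now also ready, so the ready set is {C, G}; C has the earlier label → C.
Now E and G have their prerequisites met. E has the earlier label, so E next.
F and G are both available; F has the earlier label → F.
That leaves G as the only ready step → G.
That leaves B as the only ready step → B.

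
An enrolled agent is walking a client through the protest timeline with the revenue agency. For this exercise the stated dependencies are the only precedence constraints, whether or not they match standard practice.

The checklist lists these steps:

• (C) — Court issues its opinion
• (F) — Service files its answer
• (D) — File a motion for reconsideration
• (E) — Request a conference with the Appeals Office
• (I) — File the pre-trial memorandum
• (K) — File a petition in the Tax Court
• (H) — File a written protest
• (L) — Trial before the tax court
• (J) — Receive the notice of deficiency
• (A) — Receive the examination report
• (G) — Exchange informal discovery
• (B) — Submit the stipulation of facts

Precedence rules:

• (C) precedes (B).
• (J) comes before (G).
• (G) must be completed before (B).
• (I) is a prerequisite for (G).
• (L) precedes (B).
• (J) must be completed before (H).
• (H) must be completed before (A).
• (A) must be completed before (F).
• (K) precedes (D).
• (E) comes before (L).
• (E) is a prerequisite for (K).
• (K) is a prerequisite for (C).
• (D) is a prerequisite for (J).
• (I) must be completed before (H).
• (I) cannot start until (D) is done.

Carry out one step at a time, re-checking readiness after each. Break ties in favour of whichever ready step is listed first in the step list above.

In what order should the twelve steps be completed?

Only (E) has no prerequisites, so it is first.
Now (K) and (L) have their prerequisites met. (K) is listed earlier, so (K) next.
(C) and (D) now also ready, so the ready set is {(C), (D), (L)}; (C) is listed earlier → (C).
Now (D) and (L) have their prerequisites met. (D) is listed earlier, so (D) next.
(I), (L) and (J) are all available; (I) is listed earlier → (I).
Ready: (L) and (J). (L) is listed earlier → (L).
(J) needed (D), now all done → (J).
(H) and (G) are both available; (H) is listed earlier → (H).
(A) and (G) are both available; (A) is listed earlier → (A).
(F) now also ready, so the ready set is {(F), (G)}; (F) is listed earlier → (F).
Next only (G) has its prerequisites met → (G).
(B) needed (C), (L) and (G), now all done → (B).

(E), (K), (C), (D), (I), (L), (J), (H), (A), (F), (G), (B)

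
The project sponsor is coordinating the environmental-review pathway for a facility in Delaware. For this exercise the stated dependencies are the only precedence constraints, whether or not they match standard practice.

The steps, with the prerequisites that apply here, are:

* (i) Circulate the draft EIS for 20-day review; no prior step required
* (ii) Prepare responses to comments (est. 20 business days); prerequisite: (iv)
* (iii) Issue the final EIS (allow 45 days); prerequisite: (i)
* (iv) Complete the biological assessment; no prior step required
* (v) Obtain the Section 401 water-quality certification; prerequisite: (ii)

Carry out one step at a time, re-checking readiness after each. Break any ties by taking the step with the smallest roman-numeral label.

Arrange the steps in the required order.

(i), (iii), (iv), (ii), (v)

(i) and (iv) have no prerequisites; (i) has the earlier label, so (i) is first.
(iii) now also ready, so the ready set is {(iii), (iv)}; (iii) has the earlier label → (iii).
That leaves (iv) as the only ready step → (iv).
That leaves (ii) as the only ready step → (ii).
That leaves (v) as the only ready step → (v).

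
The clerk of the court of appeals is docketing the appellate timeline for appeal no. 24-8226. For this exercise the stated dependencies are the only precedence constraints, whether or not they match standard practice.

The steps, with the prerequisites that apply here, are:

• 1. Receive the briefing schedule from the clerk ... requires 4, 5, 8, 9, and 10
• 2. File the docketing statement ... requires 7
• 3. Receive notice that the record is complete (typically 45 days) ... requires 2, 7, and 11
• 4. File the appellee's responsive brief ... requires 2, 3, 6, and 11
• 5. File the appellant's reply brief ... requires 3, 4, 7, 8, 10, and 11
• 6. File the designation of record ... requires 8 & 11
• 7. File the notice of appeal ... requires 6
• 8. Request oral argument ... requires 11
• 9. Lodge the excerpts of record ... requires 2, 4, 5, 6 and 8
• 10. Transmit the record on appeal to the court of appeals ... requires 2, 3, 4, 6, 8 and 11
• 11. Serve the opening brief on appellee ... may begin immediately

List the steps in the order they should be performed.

11 8 6 7 2 3 4 10 5 9 1

11 has no prerequisites → 11 first.
8 is the only step now ready → 8.
6 needed 8 and 11, now all done → 6.
7 needed 6, now all done → 7.
That leaves 2 as the only ready step → 2.
Next only 3 has its prerequisites met → 3.
4 is the only step now ready → 4.
10 needed 2, 3, 4, 6, 8 and 11, now all done → 10.
Next only 5 has its prerequisites met → 5.
9 is the only step now ready → 9.
That leaves 1 as the only ready step → 1.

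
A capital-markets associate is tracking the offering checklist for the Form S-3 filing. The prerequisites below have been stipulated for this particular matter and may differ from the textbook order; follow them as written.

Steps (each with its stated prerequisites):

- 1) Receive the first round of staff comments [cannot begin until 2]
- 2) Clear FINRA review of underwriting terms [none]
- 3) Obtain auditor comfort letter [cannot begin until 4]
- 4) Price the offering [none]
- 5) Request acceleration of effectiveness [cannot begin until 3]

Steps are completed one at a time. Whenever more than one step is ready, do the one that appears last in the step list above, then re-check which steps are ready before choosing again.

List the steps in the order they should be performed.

4, 3, 5, 2, 1

4 and 2 have no prerequisites; 4 is listed later, so 4 is first.
3 now also ready, so the ready set is {3, 2}; 3 is listed later → 3.
Now 5 and 2 have their prerequisites met. 5 is listed later, so 5 next.
2 is the only step now ready → 2.
Next only 1 has its prerequisites met → 1.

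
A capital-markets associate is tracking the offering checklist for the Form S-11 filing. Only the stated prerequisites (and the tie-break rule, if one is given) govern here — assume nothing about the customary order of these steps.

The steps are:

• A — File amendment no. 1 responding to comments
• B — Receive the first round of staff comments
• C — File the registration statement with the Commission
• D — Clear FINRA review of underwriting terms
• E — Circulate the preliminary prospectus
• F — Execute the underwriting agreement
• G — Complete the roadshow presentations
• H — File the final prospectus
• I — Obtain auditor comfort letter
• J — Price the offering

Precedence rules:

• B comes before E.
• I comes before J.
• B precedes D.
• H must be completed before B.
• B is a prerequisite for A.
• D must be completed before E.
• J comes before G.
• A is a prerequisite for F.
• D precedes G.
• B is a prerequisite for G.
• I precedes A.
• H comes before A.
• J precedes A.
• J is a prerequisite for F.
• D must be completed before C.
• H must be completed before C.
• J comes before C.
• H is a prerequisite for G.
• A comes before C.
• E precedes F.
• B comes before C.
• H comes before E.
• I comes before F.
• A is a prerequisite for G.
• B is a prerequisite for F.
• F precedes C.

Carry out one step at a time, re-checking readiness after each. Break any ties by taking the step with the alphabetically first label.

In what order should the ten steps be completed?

Nothing is required for H and I. H has the earlier label → H first.
Ready: B and I. B has the earlier label → B.
D and I are both available; D has the earlier label → D.
Ready: E and I. E has the earlier label → E.
That leaves I as the only ready step → I.
J needed I, now all done → J.
A needed B, H, I and J, now all done → A.
F and G are both available; F has the earlier label → F.
C and G are both available; C has the earlier label → C.
G needed A, B, D, H and J, now all done → G.

H B D E I J A F C G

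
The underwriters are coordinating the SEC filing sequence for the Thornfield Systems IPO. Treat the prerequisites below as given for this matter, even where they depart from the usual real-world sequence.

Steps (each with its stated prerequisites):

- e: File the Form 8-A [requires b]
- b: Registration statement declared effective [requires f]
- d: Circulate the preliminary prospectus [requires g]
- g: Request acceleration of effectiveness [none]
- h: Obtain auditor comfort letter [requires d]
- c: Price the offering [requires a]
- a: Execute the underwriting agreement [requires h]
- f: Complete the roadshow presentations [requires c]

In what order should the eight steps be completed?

g, d, h, a, c, f, b, e

g is the only step with nothing outstanding, so it goes first.
d needed g, now all done → d.
That leaves h as the only ready step → h.
a needed h, now all done → a.
c needed a, now all done → c.
Next only f has its prerequisites met → f.
b needed f, now all done → b.
e needed b, now all done → e.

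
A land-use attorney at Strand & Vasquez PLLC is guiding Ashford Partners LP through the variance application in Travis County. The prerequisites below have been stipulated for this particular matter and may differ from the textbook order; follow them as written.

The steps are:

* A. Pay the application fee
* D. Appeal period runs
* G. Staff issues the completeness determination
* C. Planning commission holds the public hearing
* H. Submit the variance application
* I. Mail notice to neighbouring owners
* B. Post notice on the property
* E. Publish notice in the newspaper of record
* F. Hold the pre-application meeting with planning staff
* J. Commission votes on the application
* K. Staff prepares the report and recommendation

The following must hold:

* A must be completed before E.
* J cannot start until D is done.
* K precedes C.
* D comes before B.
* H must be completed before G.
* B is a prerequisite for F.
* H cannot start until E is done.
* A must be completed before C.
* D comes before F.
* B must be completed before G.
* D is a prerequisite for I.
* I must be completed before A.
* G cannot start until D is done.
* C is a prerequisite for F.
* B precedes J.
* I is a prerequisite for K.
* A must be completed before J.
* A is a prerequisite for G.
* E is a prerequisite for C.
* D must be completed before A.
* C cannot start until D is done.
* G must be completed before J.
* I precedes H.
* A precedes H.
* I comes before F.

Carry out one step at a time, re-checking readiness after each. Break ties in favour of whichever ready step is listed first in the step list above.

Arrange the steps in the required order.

Only D has no prerequisites, so it is first.
I and B are both available; I is listed earlier → I.
A and K now also ready, so the ready set is {A, B, K}; A is listed earlier → A.
Now B, E and K have their prerequisites met. B is listed earlier, so B next.
Now E and K have their prerequisites met. E is listed earlier, so E next.
H now also ready, so the ready set is {H, K}; H is listed earlier → H.
G and K are both available; G is listed earlier → G.
Ready: J and K. J is listed earlier → J.
K needed I, now all done → K.
C is the only step now ready → C.
F is the only step now ready → F.

D → I → A → B → E → H → G → J → K → C → F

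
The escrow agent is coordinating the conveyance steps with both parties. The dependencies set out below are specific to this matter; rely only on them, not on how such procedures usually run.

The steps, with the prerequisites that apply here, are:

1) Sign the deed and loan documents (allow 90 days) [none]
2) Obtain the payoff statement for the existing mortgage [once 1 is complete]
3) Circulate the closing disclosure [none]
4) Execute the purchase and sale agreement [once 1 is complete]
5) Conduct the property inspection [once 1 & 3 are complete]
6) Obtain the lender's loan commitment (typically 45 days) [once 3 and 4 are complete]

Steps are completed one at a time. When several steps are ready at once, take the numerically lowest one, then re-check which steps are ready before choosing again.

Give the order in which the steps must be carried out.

1 → 2 → 3 → 4 → 5 → 6

Nothing is required for 1 and 3. 1 has the earlier label → 1 first.
2 and 4 now also ready, so the ready set is {2, 3, 4}; 2 has the earlier label → 2.
3 and 4 are both available; 3 has the earlier label → 3.
Ready: 4 and 5. 4 has the earlier label → 4.
6 now also ready, so the ready set is {5, 6}; 5 has the earlier label → 5.
That leaves 6 as the only ready step → 6.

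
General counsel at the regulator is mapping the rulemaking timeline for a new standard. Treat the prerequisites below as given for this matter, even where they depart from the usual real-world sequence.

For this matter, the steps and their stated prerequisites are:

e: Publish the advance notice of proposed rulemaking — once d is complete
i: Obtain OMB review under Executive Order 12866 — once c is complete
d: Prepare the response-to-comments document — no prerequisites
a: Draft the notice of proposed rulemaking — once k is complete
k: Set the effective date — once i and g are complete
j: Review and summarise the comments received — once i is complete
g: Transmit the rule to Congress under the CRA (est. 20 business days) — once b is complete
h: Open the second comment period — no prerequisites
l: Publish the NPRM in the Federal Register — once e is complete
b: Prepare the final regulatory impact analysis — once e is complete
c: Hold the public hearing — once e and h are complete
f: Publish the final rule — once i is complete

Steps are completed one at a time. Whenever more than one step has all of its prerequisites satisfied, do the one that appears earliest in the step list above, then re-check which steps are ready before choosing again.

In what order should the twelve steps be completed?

Nothing is required for d and h. d is listed earlier → d first.
e and h are both available; e is listed earlier → e.
l and b now also ready, so the ready set is {h, l, b}; h is listed earlier → h.
Ready: l, b and c. l is listed earlier → l.
Ready: b and c. b is listed earlier → b.
g and c are both available; g is listed earlier → g.
c is the only step now ready → c.
i needed c, now all done → i.
Now k, j and f have their prerequisites met. k is listed earlier, so k next.
Now a, j and f have their prerequisites met. a is listed earlier, so a next.
Ready: j and f. j is listed earlier → j.
f needed i, now all done → f.

d, e, h, l, b, g, c, i, k, a, j, f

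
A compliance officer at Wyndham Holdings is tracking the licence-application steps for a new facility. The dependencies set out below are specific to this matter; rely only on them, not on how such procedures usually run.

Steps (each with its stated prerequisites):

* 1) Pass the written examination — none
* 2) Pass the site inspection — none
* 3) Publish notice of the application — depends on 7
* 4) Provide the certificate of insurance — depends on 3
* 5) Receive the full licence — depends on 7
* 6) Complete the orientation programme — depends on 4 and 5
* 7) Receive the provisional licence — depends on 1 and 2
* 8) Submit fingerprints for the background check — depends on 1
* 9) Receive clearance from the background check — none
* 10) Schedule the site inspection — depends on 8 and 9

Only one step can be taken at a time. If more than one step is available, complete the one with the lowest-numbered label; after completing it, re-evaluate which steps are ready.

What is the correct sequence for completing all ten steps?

1, 2, 7, 3, 4, 5, 6, 8, 9, 10

1, 2 and 9 have no prerequisites; 1 has the earlier label, so 1 is first.
Ready: 2, 8 and 9. 2 has the earlier label → 2.
7 now also ready, so the ready set is {7, 8, 9}; 7 has the earlier label → 7.
3 and 5 now also ready, so the ready set is {3, 5, 8, 9}; 3 has the earlier label → 3.
4, 5, 8 and 9 are all available; 4 has the earlier label → 4.
5, 8 and 9 are all available; 5 has the earlier label → 5.
Now 6, 8 and 9 have their prerequisites met. 6 has the earlier label, so 6 next.
8 and 9 are both available; 8 has the earlier label → 8.
9 is the only step now ready → 9.
10 needed 8 and 9, now all done → 10.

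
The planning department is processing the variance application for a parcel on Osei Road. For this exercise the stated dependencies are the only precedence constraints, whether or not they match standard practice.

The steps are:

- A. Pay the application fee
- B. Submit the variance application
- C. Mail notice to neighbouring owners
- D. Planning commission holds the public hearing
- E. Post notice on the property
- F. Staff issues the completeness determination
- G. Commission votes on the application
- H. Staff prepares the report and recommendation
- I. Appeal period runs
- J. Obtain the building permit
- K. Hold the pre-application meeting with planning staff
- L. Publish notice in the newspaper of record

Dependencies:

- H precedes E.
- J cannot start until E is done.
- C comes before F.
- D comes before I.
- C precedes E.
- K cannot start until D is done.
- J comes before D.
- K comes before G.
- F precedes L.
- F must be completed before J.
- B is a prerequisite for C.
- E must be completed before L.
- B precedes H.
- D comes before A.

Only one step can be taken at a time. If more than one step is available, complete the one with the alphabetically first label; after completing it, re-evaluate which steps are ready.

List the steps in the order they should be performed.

B is the only step with nothing outstanding, so it goes first.
Ready: C and H. C has the earlier label → C.
Ready: F and H. F has the earlier label → F.
H needed B, now all done → H.
E needed C and H, now all done → E.
J and L are both available; J has the earlier label → J.
Now D and L have their prerequisites met. D has the earlier label, so D next.
Now A, I, K and L have their prerequisites met. A has the earlier label, so A next.
I, K and L are all available; I has the earlier label → I.
K and L are both available; K has the earlier label → K.
G now also ready, so the ready set is {G, L}; G has the earlier label → G.
Next only L has its prerequisites met → L.

B C F H E J D A I K G L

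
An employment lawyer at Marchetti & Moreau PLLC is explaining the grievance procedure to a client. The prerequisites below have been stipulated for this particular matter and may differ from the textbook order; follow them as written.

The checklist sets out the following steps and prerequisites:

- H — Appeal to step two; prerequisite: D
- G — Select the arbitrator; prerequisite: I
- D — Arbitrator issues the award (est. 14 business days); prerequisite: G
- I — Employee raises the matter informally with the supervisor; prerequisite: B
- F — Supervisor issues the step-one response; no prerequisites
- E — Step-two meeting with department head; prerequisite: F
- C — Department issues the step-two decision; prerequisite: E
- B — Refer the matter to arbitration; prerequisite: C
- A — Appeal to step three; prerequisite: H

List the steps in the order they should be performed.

Only F has no prerequisites, so it is first.
E needed F, now all done → E.
C is the only step now ready → C.
B needed C, now all done → B.
I needed B, now all done → I.
That leaves G as the only ready step → G.
Next only D has its prerequisites met → D.
H needed D, now all done → H.
Next only A has its prerequisites met → A.

F, E, C, B, I, G, D, H, A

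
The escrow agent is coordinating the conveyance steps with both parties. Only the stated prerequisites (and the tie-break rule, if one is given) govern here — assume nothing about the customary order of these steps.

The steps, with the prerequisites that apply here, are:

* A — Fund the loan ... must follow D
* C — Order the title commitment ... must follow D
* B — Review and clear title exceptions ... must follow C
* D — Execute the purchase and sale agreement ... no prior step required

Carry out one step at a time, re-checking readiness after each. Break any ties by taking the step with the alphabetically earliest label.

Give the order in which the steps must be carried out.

D, A, C, B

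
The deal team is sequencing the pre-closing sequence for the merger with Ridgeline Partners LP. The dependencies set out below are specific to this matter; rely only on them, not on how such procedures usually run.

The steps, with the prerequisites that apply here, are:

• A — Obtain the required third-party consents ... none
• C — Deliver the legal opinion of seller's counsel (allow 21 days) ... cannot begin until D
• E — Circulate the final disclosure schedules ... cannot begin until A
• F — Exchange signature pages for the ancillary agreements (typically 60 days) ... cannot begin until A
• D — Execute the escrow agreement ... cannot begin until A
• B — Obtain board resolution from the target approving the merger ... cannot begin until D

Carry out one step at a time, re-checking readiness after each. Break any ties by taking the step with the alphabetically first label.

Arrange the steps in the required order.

A, D, B, C, E, F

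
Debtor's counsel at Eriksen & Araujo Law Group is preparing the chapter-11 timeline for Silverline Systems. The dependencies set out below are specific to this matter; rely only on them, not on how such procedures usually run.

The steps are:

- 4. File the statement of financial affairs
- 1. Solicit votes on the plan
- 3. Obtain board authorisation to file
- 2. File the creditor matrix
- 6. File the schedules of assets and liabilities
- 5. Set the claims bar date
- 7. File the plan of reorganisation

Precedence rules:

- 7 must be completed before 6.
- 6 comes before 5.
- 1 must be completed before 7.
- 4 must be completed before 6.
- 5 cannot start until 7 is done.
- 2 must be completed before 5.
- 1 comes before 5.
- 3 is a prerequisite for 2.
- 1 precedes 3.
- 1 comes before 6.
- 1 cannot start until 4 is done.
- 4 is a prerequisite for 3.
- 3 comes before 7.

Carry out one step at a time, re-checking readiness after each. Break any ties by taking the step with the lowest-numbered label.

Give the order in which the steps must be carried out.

4, 1, 3, 2, 7, 6, 5

4 is the only step with nothing outstanding, so it goes first.
1 needed 4, now all done → 1.
3 is the only step now ready → 3.
2 and 7 are both available; 2 has the earlier label → 2.
7 is the only step now ready → 7.
6 needed 1, 4 and 7, now all done → 6.
Next only 5 has its prerequisites met → 5.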